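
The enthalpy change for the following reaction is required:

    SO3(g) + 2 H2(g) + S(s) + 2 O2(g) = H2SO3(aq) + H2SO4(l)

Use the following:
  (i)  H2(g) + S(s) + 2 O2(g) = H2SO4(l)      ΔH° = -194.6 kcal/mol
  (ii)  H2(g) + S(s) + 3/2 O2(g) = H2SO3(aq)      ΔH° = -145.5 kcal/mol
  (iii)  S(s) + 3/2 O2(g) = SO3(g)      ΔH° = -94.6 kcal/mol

ΔH° = -245.5 kcal/mol

(i) as written (H2SO4(l) already on the product side): -194.6 kcal/mol
(ii) as written (H2SO3(aq) already on the product side): -145.5 kcal/mol
(iii) reversed (SO3(g) must end up as a reactant): +94.6 kcal/mol
Summing the manipulated equations, ΔH° = (-194.6) + (-145.5) + (+94.6) = -245.5 kcal/mol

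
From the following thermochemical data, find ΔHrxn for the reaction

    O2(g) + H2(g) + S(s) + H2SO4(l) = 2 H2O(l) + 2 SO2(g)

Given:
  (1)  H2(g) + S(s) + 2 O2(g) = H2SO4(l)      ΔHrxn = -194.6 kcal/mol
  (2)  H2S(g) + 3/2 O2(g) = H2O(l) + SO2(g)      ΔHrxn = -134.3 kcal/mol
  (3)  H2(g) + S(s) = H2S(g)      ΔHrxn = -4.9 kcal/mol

ΔHrxn = -83.8 kcal/mol

(1) reversed (H2SO4(l) must end up as a reactant): +194.6 kcal/mol
(2) × 2 (×2 to match 2 H2O(l) in the target): (2)·(-134.3) = -268.6 kcal/mol
(3) × 2: (2)·(-4.9) = -9.8 kcal/mol
Combining the equations, ΔHrxn = (-1)·(-194.6) + (2)·(-134.3) + (2)·(-4.9) = -83.8 kcal/mol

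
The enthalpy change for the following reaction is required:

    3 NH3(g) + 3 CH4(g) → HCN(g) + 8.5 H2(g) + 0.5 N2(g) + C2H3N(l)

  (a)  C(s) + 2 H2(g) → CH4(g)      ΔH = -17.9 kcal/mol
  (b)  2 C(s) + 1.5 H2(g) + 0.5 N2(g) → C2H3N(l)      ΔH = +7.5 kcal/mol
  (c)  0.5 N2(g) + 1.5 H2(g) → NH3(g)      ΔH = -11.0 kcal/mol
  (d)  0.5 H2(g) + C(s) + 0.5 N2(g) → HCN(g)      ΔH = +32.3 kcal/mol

ΔH = 126.5 kcal/mol

(a) reversed and × 3: (-3)·(-17.9) = +53.7 kcal/mol
(b) as written: +7.5 kcal/mol
(c) reversed and × 3: (-3)·(-11.0) = +33.0 kcal/mol
(d) as written: +32.3 kcal/mol
ΔH = (-3)·(-17.9) + (1)·(+7.5) + (-3)·(-11.0) + (1)·(+32.3) = 126.5 kcal/mol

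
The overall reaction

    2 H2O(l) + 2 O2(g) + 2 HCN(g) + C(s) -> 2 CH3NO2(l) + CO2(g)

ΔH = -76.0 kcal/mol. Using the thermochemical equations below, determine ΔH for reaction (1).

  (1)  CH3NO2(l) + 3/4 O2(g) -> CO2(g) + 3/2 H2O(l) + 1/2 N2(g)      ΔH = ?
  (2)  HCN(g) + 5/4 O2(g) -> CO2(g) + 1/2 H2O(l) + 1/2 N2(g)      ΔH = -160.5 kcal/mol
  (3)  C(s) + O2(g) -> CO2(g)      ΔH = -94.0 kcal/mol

ΔH = -169.5 kcal/mol

(1) reversed and × 2 (CH3NO2(l) must end up as a product; ×2 to match 2 CH3NO2(l) in the target): contributes −2·x
(2) × 2 (×2 to match 2 HCN(g) in the target): (2)·(-160.5) = -321.0 kcal/mol
(3) as written (C(s) already on the reactant side): -94.0 kcal/mol
-76.0 = (-321.0) + (-94.0) − 2·x
x = (-76.0 − (-415.0)) / (-2) = -169.5 kcal/mol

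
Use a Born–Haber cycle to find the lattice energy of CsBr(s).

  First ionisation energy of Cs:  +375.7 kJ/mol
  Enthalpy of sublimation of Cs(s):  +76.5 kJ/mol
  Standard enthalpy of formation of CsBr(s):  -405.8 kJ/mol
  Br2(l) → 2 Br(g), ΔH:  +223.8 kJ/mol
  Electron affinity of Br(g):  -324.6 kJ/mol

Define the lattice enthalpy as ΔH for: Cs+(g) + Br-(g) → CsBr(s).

U = -645.3 kJ/mol

ΔHf° = 1·ΔHsub + 1·(ΣIE) + 1/2·D(Br2) + 1·EA + U
-405.8 = 1·(+76.5) + 1·(+375.7) + 1/2·(+223.8) + 1·(-324.6) + U
U = -405.8 − (+239.5) = -645.3 kJ/mol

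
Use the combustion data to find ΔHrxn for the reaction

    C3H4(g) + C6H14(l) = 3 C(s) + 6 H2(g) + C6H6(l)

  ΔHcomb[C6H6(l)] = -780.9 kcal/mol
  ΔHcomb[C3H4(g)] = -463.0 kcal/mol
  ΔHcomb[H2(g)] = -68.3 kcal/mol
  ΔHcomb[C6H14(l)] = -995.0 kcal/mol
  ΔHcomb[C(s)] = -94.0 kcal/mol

ΔHrxn = 14.7 kcal/mol

Using ΔH = Σ nΔHc°(reactants) − Σ nΔHc°(products):
= [1·(-463.0) + 1·(-995.0)] − [3·(-94.0) + 6·(-68.3) + 1·(-780.9)]
= 14.7 kcal/mol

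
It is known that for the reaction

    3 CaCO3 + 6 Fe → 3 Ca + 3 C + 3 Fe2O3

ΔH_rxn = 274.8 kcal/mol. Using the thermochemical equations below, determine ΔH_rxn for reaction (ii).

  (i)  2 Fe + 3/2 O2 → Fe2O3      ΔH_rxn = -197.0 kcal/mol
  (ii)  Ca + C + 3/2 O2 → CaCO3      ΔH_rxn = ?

ΔH_rxn = -288.6 kcal/mol

(i) × 3 (scale by 3 for the 3 Fe2O3): (3)·(-197.0) = -591.0 kcal/mol
(ii) reversed and × 3 (CaCO3 must end up as a reactant; scale by 3 for the 3 CaCO3): contributes −3·x
+274.8 = (-591.0) − 3·x
x = (+274.8 − (-591.0)) / (-3) = -288.6 kcal/mol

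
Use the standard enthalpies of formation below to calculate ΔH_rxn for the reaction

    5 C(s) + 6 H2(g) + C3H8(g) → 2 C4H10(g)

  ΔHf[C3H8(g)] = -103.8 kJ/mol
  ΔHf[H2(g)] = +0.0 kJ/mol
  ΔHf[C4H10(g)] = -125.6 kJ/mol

Products: 2·(-125.6) = -251.2
Reactants: 5·(+0.0) + 6·(+0.0) + 1·(-103.8) = -103.8
ΔH_rxn = (-251.2) − (-103.8) = -147.4 kJ/mol

ΔH_rxn = -147.4 kJ/mol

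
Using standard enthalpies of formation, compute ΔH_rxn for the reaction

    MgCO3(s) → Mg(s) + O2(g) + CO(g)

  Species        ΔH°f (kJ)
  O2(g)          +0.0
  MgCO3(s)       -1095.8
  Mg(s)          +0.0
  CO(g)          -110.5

ΔH_rxn = 985.3 kJ

ΔH°rxn = Σ nΔHf°(products) − Σ nΔHf°(reactants).
Products: 1·(+0.0) + 1·(+0.0) + 1·(-110.5) = -110.5
Reactants: 1·(-1095.8) = -1095.8
ΔH_rxn = (-110.5) − (-1095.8) = 985.3 kJ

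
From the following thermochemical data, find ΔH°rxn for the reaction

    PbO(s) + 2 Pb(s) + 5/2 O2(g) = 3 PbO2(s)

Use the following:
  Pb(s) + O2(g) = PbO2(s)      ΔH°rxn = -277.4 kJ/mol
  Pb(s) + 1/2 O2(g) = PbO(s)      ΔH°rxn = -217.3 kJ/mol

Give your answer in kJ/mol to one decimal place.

equation 1 × 3: (3)·(-277.4) = -832.2 kJ/mol
equation 2 reversed: +217.3 kJ/mol
Summing the manipulated equations, ΔH°rxn = (-832.2) + (+217.3) = -614.9 kJ/mol

ΔH°rxn = -614.9 kJ/mol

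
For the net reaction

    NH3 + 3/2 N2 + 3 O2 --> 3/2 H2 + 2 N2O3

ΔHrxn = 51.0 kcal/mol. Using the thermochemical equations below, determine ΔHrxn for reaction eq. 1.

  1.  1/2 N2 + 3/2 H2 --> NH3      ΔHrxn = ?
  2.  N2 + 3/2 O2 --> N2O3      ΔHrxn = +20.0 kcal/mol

ΔHrxn = -11.0 kcal/mol

eq. 1 reversed: contributes −x
eq. 2 × 2: (2)·(+20.0) = +40.0 kcal/mol
+51.0 = (+40.0) − x
x = (+51.0 − (+40.0)) / (-1) = -11.0 kcal/mol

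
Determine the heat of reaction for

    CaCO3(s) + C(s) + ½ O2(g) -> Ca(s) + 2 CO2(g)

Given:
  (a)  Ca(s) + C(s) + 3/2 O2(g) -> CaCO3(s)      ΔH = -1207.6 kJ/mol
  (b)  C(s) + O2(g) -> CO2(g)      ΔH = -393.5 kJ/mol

ΔH = 420.6 kJ/mol

(a) reversed: +1207.6 kJ/mol
(b) × 2: (2)·(-393.5) = -787.0 kJ/mol
ΔH = (-1)·(-1207.6) + (2)·(-393.5) = 420.6 kJ/mol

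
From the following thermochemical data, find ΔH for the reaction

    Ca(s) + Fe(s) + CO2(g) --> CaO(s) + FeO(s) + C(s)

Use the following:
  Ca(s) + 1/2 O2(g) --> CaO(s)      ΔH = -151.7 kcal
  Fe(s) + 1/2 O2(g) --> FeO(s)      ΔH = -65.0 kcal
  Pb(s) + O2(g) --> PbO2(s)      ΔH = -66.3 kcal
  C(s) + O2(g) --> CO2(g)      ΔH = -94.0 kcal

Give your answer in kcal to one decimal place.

equation 1 as written (CaO(s) already on the product side): -151.7 kcal
equation 2 as written (FeO(s) already on the product side): -65.0 kcal
equation 3: not needed (Pb(s) appears nowhere else).
equation 4 reversed (CO2(g) must end up as a reactant): +94.0 kcal
ΔH = (1)·(-151.7) + (1)·(-65.0) + (-1)·(-94.0) = -122.7 kcal

ΔH = -122.7 kcal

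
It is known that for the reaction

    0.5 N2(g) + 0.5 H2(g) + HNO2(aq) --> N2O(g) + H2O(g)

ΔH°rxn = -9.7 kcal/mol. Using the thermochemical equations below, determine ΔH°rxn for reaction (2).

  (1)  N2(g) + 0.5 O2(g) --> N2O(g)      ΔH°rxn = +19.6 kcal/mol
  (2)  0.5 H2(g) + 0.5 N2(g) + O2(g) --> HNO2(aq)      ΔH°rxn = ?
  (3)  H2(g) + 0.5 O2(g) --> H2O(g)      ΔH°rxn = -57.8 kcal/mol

(1) as written (N2O(g) already on the product side): +19.6 kcal/mol
(2) reversed (HNO2(aq) must end up as a reactant): contributes −x
(3) as written (H2O(g) already on the product side): -57.8 kcal/mol
-9.7 = (+19.6) + (-57.8) − x
x = (-9.7 − (-38.2)) / (-1) = -28.5 kcal/mol

ΔH°rxn = -28.5 kcal/mol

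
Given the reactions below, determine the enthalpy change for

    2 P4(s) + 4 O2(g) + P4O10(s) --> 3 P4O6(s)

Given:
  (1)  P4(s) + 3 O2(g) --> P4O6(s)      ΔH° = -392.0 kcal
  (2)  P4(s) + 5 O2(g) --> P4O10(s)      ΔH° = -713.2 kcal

(1) × 3 (scale by 3 for the 3 P4O6(s)): (3)·(-392.0) = -1176.0 kcal
(2) reversed (P4O10(s) must end up as a reactant): +713.2 kcal
Summing the manipulated equations, ΔH° = (3)·(-392.0) + (-1)·(-713.2) = -462.8 kcal

ΔH° = -462.8 kcal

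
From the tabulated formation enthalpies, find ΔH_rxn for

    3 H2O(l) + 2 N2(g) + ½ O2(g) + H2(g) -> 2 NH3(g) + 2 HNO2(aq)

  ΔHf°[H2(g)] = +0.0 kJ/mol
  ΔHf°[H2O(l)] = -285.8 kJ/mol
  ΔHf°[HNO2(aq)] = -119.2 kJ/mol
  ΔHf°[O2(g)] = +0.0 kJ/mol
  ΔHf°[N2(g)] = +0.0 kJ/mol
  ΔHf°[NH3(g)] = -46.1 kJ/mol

ΔH_rxn = 526.8 kJ/mol

Products: 2·(-46.1) + 2·(-119.2) = -330.6
Reactants: 3·(-285.8) + 2·(+0.0) + 1/2·(+0.0) + 1·(+0.0) = -857.4
ΔH_rxn = (-330.6) − (-857.4) = 526.8 kJ/mol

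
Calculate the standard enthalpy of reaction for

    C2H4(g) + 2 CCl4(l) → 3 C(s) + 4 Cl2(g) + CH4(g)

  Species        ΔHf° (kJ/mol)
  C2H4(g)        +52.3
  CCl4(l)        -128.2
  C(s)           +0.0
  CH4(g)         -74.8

Products: 3·(+0.0) + 4·(+0.0) + 1·(-74.8) = -74.8
Reactants: 1·(+52.3) + 2·(-128.2) = -204.1
ΔH°rxn = (-74.8) − (-204.1) = 129.3 kJ/mol

ΔH°rxn = 129.3 kJ/mol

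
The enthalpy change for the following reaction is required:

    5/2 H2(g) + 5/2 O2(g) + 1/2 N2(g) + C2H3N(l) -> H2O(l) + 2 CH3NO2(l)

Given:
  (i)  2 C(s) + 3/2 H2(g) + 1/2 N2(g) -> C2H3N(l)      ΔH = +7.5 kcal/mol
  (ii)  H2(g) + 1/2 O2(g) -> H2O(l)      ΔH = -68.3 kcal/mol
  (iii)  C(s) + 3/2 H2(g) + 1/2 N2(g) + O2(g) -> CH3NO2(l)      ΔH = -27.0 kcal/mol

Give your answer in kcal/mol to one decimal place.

(i) reversed (C2H3N(l) must end up as a reactant): -7.5 kcal/mol
(ii) as written (H2O(l) already on the product side): -68.3 kcal/mol
(iii) × 2 (scale by 2 for the 2 CH3NO2(l)): (2)·(-27.0) = -54.0 kcal/mol
ΔH = (-1)·(+7.5) + (1)·(-68.3) + (2)·(-27.0) = -129.8 kcal/mol

ΔH = -129.8 kcal/mol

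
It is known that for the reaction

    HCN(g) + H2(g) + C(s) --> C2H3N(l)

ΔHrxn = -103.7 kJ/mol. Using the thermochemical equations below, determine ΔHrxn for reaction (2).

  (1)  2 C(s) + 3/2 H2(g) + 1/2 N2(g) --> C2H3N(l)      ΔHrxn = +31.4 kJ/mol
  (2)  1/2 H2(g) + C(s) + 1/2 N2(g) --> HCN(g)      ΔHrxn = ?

(1) as written: +31.4 kJ/mol
(2) reversed: contributes −x
-103.7 = (+31.4) − x
x = (-103.7 − (+31.4)) / (-1) = 135.1 kJ/mol

ΔHrxn = 135.1 kJ/mol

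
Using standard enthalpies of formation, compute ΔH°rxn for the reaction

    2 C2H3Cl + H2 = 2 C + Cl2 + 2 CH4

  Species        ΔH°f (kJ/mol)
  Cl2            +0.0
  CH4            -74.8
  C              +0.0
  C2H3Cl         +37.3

ΔH°rxn = -224.2 kJ/mol

Products: 2·(+0.0) + 1·(+0.0) + 2·(-74.8) = -149.6
Reactants: 2·(+37.3) + 1·(+0.0) = +74.6
ΔH°rxn = (-149.6) − (+74.6) = -224.2 kJ/mol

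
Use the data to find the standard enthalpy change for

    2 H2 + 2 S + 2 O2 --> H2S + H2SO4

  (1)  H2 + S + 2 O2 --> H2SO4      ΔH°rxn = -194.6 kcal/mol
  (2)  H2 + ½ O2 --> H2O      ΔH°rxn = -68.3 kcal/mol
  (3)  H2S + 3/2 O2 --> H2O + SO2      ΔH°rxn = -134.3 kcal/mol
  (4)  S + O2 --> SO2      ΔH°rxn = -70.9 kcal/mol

(1) as written: -194.6 kcal/mol
(2) as written: -68.3 kcal/mol
(3) reversed: +134.3 kcal/mol
(4) as written: -70.9 kcal/mol
Combining the equations, ΔH°rxn = (-194.6) + (-68.3) + (+134.3) + (-70.9) = -199.5 kcal/mol

ΔH°rxn = -199.5 kcal/mol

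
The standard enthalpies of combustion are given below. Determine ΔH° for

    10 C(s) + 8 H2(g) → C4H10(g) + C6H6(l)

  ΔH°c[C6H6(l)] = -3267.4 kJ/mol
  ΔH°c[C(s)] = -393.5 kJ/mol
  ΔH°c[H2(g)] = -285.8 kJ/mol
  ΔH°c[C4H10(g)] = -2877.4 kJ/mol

ΔH° = -76.6 kJ/mol

With combustion enthalpies, reactants minus products:
= [10·(-393.5) + 8·(-285.8)] − [1·(-2877.4) + 1·(-3267.4)]
= -76.6 kJ/mol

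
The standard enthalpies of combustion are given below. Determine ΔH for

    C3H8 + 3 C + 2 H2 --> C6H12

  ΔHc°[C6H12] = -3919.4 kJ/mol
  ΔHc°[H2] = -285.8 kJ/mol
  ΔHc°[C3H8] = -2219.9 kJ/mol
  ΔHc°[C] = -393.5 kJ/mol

ΔH = -52.6 kJ/mol

With combustion enthalpies, reactants minus products:
= [1·(-2219.9) + 3·(-393.5) + 2·(-285.8)] − [1·(-3919.4)]
= -52.6 kJ/mol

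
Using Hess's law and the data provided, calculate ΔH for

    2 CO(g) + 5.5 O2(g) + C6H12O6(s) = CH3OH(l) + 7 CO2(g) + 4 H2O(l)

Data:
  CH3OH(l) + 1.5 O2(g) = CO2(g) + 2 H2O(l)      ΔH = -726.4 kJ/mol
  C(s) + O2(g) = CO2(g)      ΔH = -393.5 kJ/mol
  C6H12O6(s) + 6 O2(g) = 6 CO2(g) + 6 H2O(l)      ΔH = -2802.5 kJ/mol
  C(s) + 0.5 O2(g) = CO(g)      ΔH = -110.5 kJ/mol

equation 1 reversed: +726.4 kJ/mol
equation 2 × 2: (2)·(-393.5) = -787.0 kJ/mol
equation 3 as written: -2802.5 kJ/mol
equation 4 reversed and × 2: (-2)·(-110.5) = +221.0 kJ/mol
By Hess's law, ΔH = (+726.4) + (-787.0) + (-2802.5) + (+221.0) = -2642.1 kJ/mol

ΔH = -2642.1 kJ/mol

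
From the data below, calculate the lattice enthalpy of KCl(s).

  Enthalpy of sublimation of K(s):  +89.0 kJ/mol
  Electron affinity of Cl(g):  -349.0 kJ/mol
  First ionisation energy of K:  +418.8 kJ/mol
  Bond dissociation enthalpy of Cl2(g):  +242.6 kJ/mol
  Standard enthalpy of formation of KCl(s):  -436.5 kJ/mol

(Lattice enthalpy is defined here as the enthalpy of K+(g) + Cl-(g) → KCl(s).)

ΔHf° = 1·ΔHsub + 1·(ΣIE) + 1/2·D(Cl2) + 1·EA + U
-436.5 = 1·(+89.0) + 1·(+418.8) + 1/2·(+242.6) + 1·(-349.0) + U
U = -436.5 − (+280.1) = -716.6 kJ/mol

U = -716.6 kJ/mol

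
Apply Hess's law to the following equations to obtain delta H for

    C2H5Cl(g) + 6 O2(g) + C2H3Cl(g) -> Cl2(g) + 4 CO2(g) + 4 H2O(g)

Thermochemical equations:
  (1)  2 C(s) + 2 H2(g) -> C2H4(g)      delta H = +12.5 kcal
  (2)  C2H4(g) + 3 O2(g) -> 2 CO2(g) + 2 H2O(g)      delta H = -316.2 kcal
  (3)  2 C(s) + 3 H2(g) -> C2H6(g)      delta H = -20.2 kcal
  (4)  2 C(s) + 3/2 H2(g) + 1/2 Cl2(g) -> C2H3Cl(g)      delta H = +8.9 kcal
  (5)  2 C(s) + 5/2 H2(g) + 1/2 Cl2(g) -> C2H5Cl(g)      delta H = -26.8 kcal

(1) × 2: (2)·(+12.5) = +25.0 kcal
(2) × 2 (×2 to match 4 CO2(g) in the target): (2)·(-316.2) = -632.4 kcal
(3): not needed (C2H6(g) appears nowhere else).
(4) reversed (C2H3Cl(g) must end up as a reactant): -8.9 kcal
(5) reversed (reverse to put C2H5Cl(g) on the reactant side): +26.8 kcal
Combining the equations, delta H = (2)·(+12.5) + (2)·(-316.2) + (-1)·(+8.9) + (-1)·(-26.8) = -589.5 kcal

delta H = -589.5 kcal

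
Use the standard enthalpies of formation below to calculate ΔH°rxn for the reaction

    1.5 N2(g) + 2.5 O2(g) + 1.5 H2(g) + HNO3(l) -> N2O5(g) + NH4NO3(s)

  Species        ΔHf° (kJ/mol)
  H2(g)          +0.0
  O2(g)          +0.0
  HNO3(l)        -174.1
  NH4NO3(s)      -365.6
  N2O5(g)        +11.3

ΔH°rxn = -180.2 kJ/mol

Products: 1·(+11.3) + 1·(-365.6) = -354.3
Reactants: 3/2·(+0.0) + 5/2·(+0.0) + 3/2·(+0.0) + 1·(-174.1) = -174.1
ΔH°rxn = (-354.3) − (-174.1) = -180.2 kJ/mol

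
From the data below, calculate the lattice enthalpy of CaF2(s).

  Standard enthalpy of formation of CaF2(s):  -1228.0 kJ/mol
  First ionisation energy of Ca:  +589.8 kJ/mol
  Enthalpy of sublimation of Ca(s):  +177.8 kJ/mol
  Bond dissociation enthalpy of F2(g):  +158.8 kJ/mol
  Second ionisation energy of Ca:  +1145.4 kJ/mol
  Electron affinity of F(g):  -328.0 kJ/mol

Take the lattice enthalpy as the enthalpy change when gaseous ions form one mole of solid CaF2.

ΔHf° = 1·ΔHsub + 1·(ΣIE) + 1·D(F2) + 2·EA + U
-1228.0 = 1·(+177.8) + 1·(+1735.2) + 1·(+158.8) + 2·(-328.0) + U
U = -1228.0 − (+1415.8) = -2643.8 kJ/mol

U = -2643.8 kJ/mol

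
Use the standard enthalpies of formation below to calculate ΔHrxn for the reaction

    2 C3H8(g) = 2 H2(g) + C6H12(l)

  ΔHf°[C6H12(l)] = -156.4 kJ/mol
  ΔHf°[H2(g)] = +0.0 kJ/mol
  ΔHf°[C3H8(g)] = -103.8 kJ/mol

ΔHrxn = 51.2 kJ/mol

Products: 2·(+0.0) + 1·(-156.4) = -156.4
Reactants: 2·(-103.8) = -207.6
ΔHrxn = (-156.4) − (-207.6) = 51.2 kJ/mol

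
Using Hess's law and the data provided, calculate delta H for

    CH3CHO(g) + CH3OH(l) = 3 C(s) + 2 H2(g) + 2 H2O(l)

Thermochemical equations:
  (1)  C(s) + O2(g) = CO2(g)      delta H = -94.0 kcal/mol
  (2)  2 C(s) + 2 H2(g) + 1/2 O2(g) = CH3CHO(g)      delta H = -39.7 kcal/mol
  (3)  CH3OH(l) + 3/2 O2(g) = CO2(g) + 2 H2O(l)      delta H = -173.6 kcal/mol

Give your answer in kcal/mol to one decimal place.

delta H = -39.9 kcal/mol

(1) reversed: +94.0 kcal/mol
(2) reversed: +39.7 kcal/mol
(3) as written: -173.6 kcal/mol
By Hess's law, delta H = (+94.0) + (+39.7) + (-173.6) = -39.9 kcal/mol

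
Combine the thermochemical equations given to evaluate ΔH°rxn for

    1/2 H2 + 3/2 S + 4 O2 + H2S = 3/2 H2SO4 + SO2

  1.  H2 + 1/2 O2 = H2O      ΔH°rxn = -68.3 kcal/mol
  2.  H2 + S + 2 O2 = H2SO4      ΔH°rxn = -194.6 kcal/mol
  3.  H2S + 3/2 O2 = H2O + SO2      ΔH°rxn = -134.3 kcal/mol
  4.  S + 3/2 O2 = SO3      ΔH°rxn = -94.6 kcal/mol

eq. 1 reversed: +68.3 kcal/mol
eq. 2 × 3/2: (3/2)·(-194.6) = -291.9 kcal/mol
eq. 3 as written: -134.3 kcal/mol
eq. 4: not needed.
By Hess's law, ΔH°rxn = (-1)·(-68.3) + (3/2)·(-194.6) + (1)·(-134.3) = -357.9 kcal/mol

ΔH°rxn = -357.9 kcal/mol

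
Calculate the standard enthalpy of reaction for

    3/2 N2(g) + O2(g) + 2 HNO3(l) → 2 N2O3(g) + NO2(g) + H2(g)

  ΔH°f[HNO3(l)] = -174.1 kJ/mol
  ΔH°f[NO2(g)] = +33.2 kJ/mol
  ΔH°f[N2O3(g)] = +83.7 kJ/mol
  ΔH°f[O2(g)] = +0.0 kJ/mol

ΔH°rxn = Σ nΔHf°(products) − Σ nΔHf°(reactants).
Products: 2·(+83.7) + 1·(+33.2) + 1·(+0.0) = +200.6
Reactants: 3/2·(+0.0) + 1·(+0.0) + 2·(-174.1) = -348.2
ΔH°rxn = (+200.6) − (-348.2) = 548.8 kJ/mol

ΔH°rxn = 548.8 kJ/mol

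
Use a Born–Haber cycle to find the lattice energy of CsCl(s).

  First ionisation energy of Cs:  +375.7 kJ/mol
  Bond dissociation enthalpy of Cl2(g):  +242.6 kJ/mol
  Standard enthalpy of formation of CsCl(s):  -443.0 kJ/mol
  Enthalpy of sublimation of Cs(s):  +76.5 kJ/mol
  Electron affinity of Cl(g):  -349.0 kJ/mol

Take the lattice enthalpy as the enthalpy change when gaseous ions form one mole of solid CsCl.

ΔHf° = 1·ΔHsub + 1·(ΣIE) + 1/2·D(Cl2) + 1·EA + U
-443.0 = 1·(+76.5) + 1·(+375.7) + 1/2·(+242.6) + 1·(-349.0) + U
U = -443.0 − (+224.5) = -667.5 kJ/mol

U = -667.5 kJ/mol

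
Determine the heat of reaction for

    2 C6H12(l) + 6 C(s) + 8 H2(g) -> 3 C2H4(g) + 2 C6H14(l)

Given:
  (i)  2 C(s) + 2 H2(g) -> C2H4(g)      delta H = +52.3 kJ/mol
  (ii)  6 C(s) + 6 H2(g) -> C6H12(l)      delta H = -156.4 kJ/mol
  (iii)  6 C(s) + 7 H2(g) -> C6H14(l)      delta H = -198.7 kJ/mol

delta H = 72.3 kJ/mol

(i) × 3 (scale by 3 for the 3 C2H4(g)): (3)·(+52.3) = +156.9 kJ/mol
(ii) reversed and × 2 (C6H12(l) must end up as a reactant; scale by 2 for the 2 C6H12(l)): (-2)·(-156.4) = +312.8 kJ/mol
(iii) × 2 (×2 to match 2 C6H14(l) in the target): (2)·(-198.7) = -397.4 kJ/mol
Since enthalpy is a state function, delta H = (+156.9) + (+312.8) + (-397.4) = 72.3 kJ/mol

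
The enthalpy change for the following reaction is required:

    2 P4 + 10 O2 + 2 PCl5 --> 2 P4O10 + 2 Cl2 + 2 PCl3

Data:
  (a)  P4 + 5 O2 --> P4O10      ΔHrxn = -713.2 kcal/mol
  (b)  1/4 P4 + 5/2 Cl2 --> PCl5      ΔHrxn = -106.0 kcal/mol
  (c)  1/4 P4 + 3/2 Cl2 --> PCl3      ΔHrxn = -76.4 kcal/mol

ΔHrxn = -1367.2 kcal/mol

(a) × 2 (×2 to match 2 P4O10 in the target): (2)·(-713.2) = -1426.4 kcal/mol
(b) reversed and × 2 (reverse to put PCl5 on the reactant side; ×2 to match 2 PCl5 in the target): (-2)·(-106.0) = +212.0 kcal/mol
(c) × 2 (×2 to match 2 PCl3 in the target): (2)·(-76.4) = -152.8 kcal/mol
Since enthalpy is a state function, ΔHrxn = (2)·(-713.2) + (-2)·(-106.0) + (2)·(-76.4) = -1367.2 kcal/mol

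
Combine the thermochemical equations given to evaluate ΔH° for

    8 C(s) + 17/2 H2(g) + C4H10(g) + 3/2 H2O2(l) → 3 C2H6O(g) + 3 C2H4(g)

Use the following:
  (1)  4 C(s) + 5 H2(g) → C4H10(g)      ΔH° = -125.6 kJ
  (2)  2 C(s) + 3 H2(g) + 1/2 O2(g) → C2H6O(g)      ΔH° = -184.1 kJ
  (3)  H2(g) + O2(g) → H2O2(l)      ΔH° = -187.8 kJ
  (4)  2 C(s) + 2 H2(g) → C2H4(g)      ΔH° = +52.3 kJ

ΔH° = 11.9 kJ

(1) reversed (reverse to put C4H10(g) on the reactant side): +125.6 kJ
(2) × 3 (×3 to match 3 C2H6O(g) in the target): (3)·(-184.1) = -552.3 kJ
(3) reversed and × 3/2 (reverse to put H2O2(l) on the reactant side; ×3/2 to match 3/2 H2O2(l) in the target): (-3/2)·(-187.8) = +281.7 kJ
(4) × 3 (×3 to match 3 C2H4(g) in the target): (3)·(+52.3) = +156.9 kJ
ΔH° = (+125.6) + (-552.3) + (+281.7) + (+156.9) = 11.9 kJ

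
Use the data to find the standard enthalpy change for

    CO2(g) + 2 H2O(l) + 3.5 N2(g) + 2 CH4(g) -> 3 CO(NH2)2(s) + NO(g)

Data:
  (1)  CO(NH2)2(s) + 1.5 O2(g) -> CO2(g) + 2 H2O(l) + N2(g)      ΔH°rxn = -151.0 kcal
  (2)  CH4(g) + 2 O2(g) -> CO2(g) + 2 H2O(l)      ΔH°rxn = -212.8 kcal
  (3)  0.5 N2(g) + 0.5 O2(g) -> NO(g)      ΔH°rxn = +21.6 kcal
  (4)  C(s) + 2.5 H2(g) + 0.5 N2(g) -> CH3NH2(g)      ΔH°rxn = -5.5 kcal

(1) reversed and × 3 (reverse to put CO(NH2)2(s) on the product side; scale by 3 for the 3 CO(NH2)2(s)): (-3)·(-151.0) = +453.0 kcal
(2) × 2 (scale by 2 for the 2 CH4(g)): (2)·(-212.8) = -425.6 kcal
(3) as written (NO(g) already on the product side): +21.6 kcal
(4): not needed (CH3NH2(g) appears nowhere else).
ΔH°rxn = (+453.0) + (-425.6) + (+21.6) = 49.0 kcal

ΔH°rxn = 49.0 kcal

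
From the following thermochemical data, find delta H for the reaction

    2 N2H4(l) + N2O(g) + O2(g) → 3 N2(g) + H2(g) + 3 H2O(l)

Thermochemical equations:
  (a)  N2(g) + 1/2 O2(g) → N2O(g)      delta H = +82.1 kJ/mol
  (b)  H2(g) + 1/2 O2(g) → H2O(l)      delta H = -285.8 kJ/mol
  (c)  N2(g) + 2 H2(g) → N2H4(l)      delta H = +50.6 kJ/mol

(a) reversed (N2O(g) must end up as a reactant): -82.1 kJ/mol
(b) × 3 (scale by 3 for the 3 H2O(l)): (3)·(-285.8) = -857.4 kJ/mol
(c) reversed and × 2 (reverse to put N2H4(l) on the reactant side; ×2 to match 2 N2H4(l) in the target): (-2)·(+50.6) = -101.2 kJ/mol
delta H = (-1)·(+82.1) + (3)·(-285.8) + (-2)·(+50.6) = -1040.7 kJ/mol

delta H = -1040.7 kJ/mol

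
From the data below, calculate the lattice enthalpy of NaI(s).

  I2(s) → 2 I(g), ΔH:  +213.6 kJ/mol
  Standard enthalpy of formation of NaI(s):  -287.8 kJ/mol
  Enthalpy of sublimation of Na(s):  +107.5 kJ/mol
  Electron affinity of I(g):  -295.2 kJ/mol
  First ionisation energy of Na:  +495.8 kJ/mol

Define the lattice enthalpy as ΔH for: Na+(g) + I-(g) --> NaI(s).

U = -702.7 kJ/mol

ΔHf° = 1·ΔHsub + 1·(ΣIE) + 1/2·D(I2) + 1·EA + U
-287.8 = 1·(+107.5) + 1·(+495.8) + 1/2·(+213.6) + 1·(-295.2) + U
U = -287.8 − (+414.9) = -702.7 kJ/mol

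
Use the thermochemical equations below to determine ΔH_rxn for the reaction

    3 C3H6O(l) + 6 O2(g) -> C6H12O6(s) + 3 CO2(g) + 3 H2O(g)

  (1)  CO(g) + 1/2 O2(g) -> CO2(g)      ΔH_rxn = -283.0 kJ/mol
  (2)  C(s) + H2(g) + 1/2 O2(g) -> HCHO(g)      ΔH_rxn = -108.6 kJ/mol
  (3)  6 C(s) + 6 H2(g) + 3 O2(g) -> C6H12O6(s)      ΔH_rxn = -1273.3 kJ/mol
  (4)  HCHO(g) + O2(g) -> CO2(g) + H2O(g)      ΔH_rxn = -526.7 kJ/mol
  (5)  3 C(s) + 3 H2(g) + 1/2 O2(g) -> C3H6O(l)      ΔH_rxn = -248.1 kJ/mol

ΔH_rxn = -2434.9 kJ/mol

(1): not needed (CO(g) appears nowhere else).
(2) × 3: (3)·(-108.6) = -325.8 kJ/mol
(3) as written (C6H12O6(s) already on the product side): -1273.3 kJ/mol
(4) × 3 (×3 to match 3 H2O(g) in the target): (3)·(-526.7) = -1580.1 kJ/mol
(5) reversed and × 3 (C3H6O(l) must end up as a reactant; ×3 to match 3 C3H6O(l) in the target): (-3)·(-248.1) = +744.3 kJ/mol
Since enthalpy is a state function, ΔH_rxn = (-325.8) + (-1273.3) + (-1580.1) + (+744.3) = -2434.9 kJ/mol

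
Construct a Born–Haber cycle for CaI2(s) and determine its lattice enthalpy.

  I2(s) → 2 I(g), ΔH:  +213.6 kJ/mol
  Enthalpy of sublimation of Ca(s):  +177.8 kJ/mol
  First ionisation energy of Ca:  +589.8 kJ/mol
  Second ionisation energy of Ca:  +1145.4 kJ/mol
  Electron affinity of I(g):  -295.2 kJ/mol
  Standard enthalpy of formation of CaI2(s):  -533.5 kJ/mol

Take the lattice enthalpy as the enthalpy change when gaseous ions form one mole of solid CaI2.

ΔHf° = 1·ΔHsub + 1·(ΣIE) + 1·D(I2) + 2·EA + U
-533.5 = 1·(+177.8) + 1·(+1735.2) + 1·(+213.6) + 2·(-295.2) + U
U = -533.5 − (+1536.2) = -2069.7 kJ/mol

U = -2069.7 kJ/mol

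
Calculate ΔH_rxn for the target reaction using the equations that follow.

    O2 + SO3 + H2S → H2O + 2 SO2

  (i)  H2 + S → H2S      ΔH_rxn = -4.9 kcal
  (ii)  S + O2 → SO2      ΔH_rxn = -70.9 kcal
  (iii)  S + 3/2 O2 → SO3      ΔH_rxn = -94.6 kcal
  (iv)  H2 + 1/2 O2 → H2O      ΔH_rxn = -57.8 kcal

ΔH_rxn = -100.1 kcal

(i) reversed: +4.9 kcal
(ii) × 2: (2)·(-70.9) = -141.8 kcal
(iii) reversed: +94.6 kcal
(iv) as written: -57.8 kcal
Summing the manipulated equations, ΔH_rxn = (-1)·(-4.9) + (2)·(-70.9) + (-1)·(-94.6) + (1)·(-57.8) = -100.1 kcal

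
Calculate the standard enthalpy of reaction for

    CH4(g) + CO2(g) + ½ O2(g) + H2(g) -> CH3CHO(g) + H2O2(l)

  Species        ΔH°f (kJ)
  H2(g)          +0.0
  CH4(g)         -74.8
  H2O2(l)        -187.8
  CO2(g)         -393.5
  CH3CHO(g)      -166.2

ΔH° = 114.3 kJ

ΔH°rxn = Σ nΔHf°(products) − Σ nΔHf°(reactants).
Products: 1·(-166.2) + 1·(-187.8) = -354.0
Reactants: 1·(-74.8) + 1·(-393.5) + 1/2·(+0.0) + 1·(+0.0) = -468.3
ΔH° = (-354.0) − (-468.3) = 114.3 kJ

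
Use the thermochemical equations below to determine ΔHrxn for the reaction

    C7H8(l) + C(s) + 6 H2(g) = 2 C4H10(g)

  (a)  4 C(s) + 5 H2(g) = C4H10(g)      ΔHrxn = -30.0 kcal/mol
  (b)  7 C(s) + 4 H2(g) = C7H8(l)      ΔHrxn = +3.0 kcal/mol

(a) × 2 (×2 to match 2 C4H10(g) in the target): (2)·(-30.0) = -60.0 kcal/mol
(b) reversed (C7H8(l) must end up as a reactant): -3.0 kcal/mol
Summing the manipulated equations, ΔHrxn = (-60.0) + (-3.0) = -63.0 kcal/mol

ΔHrxn = -63.0 kcal/mol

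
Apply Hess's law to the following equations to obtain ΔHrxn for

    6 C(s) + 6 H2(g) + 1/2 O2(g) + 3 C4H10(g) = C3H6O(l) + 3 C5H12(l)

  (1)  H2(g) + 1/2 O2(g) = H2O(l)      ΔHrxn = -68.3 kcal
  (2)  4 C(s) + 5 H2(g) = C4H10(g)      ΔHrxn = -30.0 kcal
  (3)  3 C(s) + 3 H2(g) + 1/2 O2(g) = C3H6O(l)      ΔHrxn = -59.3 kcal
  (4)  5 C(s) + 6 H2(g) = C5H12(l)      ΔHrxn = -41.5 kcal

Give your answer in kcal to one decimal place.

(1): not needed (H2O(l) appears nowhere else).
(2) reversed and × 3 (C4H10(g) must end up as a reactant; scale by 3 for the 3 C4H10(g)): (-3)·(-30.0) = +90.0 kcal
(3) as written (C3H6O(l) already on the product side): -59.3 kcal
(4) × 3 (×3 to match 3 C5H12(l) in the target): (3)·(-41.5) = -124.5 kcal
Since enthalpy is a state function, ΔHrxn = (+90.0) + (-59.3) + (-124.5) = -93.8 kcal

ΔHrxn = -93.8 kcal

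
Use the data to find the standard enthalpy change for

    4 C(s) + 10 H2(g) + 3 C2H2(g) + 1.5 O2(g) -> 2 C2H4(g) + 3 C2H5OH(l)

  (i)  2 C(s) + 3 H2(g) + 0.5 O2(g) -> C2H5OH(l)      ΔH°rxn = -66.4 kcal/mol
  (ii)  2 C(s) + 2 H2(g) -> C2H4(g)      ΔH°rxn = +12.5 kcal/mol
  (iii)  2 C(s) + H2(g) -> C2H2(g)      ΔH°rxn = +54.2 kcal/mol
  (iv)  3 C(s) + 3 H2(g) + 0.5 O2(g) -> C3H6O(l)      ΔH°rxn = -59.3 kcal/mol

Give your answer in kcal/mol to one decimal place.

(i) × 3 (×3 to match 3 C2H5OH(l) in the target): (3)·(-66.4) = -199.2 kcal/mol
(ii) × 2 (×2 to match 2 C2H4(g) in the target): (2)·(+12.5) = +25.0 kcal/mol
(iii) reversed and × 3 (reverse to put C2H2(g) on the reactant side; scale by 3 for the 3 C2H2(g)): (-3)·(+54.2) = -162.6 kcal/mol
(iv): not needed (C3H6O(l) appears nowhere else).
ΔH°rxn = (3)·(-66.4) + (2)·(+12.5) + (-3)·(+54.2) = -336.8 kcal/mol

ΔH°rxn = -336.8 kcal/mol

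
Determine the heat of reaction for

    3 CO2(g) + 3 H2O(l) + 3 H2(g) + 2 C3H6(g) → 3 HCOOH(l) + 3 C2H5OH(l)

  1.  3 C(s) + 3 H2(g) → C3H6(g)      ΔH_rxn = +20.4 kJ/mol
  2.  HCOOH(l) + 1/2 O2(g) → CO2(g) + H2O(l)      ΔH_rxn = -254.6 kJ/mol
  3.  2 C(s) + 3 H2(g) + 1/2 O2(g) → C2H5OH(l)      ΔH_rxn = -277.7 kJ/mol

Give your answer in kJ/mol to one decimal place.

ΔH_rxn = -110.1 kJ/mol

eq. 1 reversed and × 2: (-2)·(+20.4) = -40.8 kJ/mol
eq. 2 reversed and × 3: (-3)·(-254.6) = +763.8 kJ/mol
eq. 3 × 3: (3)·(-277.7) = -833.1 kJ/mol
ΔH_rxn = (-2)·(+20.4) + (-3)·(-254.6) + (3)·(-277.7) = -110.1 kJ/mol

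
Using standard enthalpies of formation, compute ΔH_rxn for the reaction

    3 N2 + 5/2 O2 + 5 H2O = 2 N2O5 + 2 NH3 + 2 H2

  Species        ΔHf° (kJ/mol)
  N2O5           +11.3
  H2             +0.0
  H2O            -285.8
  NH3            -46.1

Products: 2·(+11.3) + 2·(-46.1) + 2·(+0.0) = -69.6
Reactants: 3·(+0.0) + 5/2·(+0.0) + 5·(-285.8) = -1429.0
ΔH_rxn = (-69.6) − (-1429.0) = 1359.4 kJ/mol

ΔH_rxn = 1359.4 kJ/mol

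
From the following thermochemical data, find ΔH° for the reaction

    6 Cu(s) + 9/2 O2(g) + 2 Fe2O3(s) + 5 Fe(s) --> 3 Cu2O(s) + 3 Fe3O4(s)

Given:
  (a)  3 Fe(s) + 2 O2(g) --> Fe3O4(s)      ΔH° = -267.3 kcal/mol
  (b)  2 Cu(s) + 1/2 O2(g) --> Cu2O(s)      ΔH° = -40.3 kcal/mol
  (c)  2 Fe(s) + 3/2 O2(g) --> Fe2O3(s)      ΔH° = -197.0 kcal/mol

ΔH° = -528.8 kcal/mol

(a) × 3: (3)·(-267.3) = -801.9 kcal/mol
(b) × 3: (3)·(-40.3) = -120.9 kcal/mol
(c) reversed and × 2: (-2)·(-197.0) = +394.0 kcal/mol
Combining the equations, ΔH° = (3)·(-267.3) + (3)·(-40.3) + (-2)·(-197.0) = -528.8 kcal/mol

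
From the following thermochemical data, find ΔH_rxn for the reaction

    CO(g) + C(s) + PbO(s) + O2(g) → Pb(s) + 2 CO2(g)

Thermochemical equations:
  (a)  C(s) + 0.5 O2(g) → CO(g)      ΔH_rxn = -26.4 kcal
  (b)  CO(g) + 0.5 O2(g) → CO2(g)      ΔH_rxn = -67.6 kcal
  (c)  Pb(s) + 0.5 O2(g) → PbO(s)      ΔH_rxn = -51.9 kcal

(a) as written: -26.4 kcal
(b) × 2: (2)·(-67.6) = -135.2 kcal
(c) reversed: +51.9 kcal
ΔH_rxn = (1)·(-26.4) + (2)·(-67.6) + (-1)·(-51.9) = -109.7 kcal

ΔH_rxn = -109.7 kcal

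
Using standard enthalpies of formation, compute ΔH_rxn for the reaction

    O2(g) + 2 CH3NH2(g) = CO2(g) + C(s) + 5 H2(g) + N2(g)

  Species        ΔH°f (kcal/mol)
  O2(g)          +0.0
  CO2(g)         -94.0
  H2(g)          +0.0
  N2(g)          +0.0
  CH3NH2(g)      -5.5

ΔH_rxn = -83.0 kcal/mol

Products: 1·(-94.0) + 1·(+0.0) + 5·(+0.0) + 1·(+0.0) = -94.0
Reactants: 1·(+0.0) + 2·(-5.5) = -11.0
ΔH_rxn = (-94.0) − (-11.0) = -83.0 kcal/mol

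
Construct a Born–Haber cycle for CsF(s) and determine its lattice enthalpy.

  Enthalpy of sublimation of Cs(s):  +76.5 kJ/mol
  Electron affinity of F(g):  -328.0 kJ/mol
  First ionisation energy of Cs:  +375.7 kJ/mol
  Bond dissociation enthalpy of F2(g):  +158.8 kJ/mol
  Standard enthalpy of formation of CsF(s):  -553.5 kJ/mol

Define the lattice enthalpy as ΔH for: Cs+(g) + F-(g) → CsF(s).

ΔHf° = 1·ΔHsub + 1·(ΣIE) + 1/2·D(F2) + 1·EA + U
-553.5 = 1·(+76.5) + 1·(+375.7) + 1/2·(+158.8) + 1·(-328.0) + U
U = -553.5 − (+203.6) = -757.1 kJ/mol

U = -757.1 kJ/mol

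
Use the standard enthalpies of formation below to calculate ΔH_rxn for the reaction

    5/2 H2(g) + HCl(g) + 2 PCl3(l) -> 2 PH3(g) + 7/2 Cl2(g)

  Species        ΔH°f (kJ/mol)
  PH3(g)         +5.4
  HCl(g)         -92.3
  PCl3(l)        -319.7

ΔH_rxn = 742.5 kJ/mol

Products: 2·(+5.4) + 7/2·(+0.0) = +10.8
Reactants: 5/2·(+0.0) + 1·(-92.3) + 2·(-319.7) = -731.7
ΔH_rxn = (+10.8) − (-731.7) = 742.5 kJ/mol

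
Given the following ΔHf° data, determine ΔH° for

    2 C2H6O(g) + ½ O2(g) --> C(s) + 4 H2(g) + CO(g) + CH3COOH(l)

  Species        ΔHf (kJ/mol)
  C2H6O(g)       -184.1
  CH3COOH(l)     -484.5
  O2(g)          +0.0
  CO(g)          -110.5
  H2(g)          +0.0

Products: 1·(+0.0) + 4·(+0.0) + 1·(-110.5) + 1·(-484.5) = -595.0
Reactants: 2·(-184.1) + 1/2·(+0.0) = -368.2
ΔH° = (-595.0) − (-368.2) = -226.8 kJ/mol

ΔH° = -226.8 kJ/mol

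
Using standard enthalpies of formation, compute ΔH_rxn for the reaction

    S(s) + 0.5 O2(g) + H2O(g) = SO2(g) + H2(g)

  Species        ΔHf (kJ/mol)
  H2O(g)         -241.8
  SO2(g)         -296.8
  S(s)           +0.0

ΔH_rxn = -55.0 kJ/mol

Products: 1·(-296.8) + 1·(+0.0) = -296.8
Reactants: 1·(+0.0) + 1/2·(+0.0) + 1·(-241.8) = -241.8
ΔH_rxn = (-296.8) − (-241.8) = -55.0 kJ/mol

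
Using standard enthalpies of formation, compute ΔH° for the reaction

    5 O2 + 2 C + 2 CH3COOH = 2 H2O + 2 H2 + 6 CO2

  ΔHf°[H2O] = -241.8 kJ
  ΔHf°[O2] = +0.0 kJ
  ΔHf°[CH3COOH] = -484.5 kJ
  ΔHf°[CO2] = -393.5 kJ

ΔH° = -1875.6 kJ

Products: 2·(-241.8) + 2·(+0.0) + 6·(-393.5) = -2844.6
Reactants: 5·(+0.0) + 2·(+0.0) + 2·(-484.5) = -969.0
ΔH° = (-2844.6) − (-969.0) = -1875.6 kJ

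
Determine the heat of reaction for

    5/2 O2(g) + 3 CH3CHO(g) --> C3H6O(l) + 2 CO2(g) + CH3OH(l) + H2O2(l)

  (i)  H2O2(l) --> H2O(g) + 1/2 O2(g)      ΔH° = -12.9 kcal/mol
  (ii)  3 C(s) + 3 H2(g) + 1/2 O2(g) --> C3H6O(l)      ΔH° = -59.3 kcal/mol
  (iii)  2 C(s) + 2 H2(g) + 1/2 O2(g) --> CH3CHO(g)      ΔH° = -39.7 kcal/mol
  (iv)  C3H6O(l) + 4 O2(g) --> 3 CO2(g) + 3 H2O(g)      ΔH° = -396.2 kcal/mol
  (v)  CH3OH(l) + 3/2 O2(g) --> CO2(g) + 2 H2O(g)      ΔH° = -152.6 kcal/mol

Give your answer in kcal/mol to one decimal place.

ΔH° = -230.2 kcal/mol

(i) reversed: +12.9 kcal/mol
(ii) × 2: (2)·(-59.3) = -118.6 kcal/mol
(iii) reversed and × 3: (-3)·(-39.7) = +119.1 kcal/mol
(iv) as written: -396.2 kcal/mol
(v) reversed: +152.6 kcal/mol
By Hess's law, ΔH° = (-1)·(-12.9) + (2)·(-59.3) + (-3)·(-39.7) + (1)·(-396.2) + (-1)·(-152.6) = -230.2 kcal/mol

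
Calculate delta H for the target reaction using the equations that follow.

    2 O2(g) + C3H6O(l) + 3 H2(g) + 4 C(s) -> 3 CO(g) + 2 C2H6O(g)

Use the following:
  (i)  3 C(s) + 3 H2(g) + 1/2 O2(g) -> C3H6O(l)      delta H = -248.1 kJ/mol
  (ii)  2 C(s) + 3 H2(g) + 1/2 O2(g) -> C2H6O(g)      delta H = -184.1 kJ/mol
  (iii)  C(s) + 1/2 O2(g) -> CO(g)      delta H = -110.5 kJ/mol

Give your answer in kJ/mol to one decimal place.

(i) reversed (C3H6O(l) must end up as a reactant): +248.1 kJ/mol
(ii) × 2 (×2 to match 2 C2H6O(g) in the target): (2)·(-184.1) = -368.2 kJ/mol
(iii) × 3 (×3 to match 3 CO(g) in the target): (3)·(-110.5) = -331.5 kJ/mol
delta H = (-1)·(-248.1) + (2)·(-184.1) + (3)·(-110.5) = -451.6 kJ/mol

delta H = -451.6 kJ/mol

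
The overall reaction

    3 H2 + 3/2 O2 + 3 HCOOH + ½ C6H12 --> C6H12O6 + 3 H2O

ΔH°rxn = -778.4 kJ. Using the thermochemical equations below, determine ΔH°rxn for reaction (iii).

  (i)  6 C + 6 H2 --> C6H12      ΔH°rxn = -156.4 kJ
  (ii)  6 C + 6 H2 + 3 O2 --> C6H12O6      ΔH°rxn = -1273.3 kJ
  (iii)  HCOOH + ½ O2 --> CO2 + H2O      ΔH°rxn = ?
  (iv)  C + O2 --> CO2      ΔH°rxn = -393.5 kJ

ΔH°rxn = -254.6 kJ

(i) reversed and × 1/2 (reverse to put C6H12 on the reactant side; ×1/2 to match 1/2 C6H12 in the target): (-1/2)·(-156.4) = +78.2 kJ
(ii) as written (C6H12O6 already on the product side): -1273.3 kJ
(iii) × 3 (×3 to match 3 HCOOH in the target): contributes 3·x
(iv) reversed and × 3: (-3)·(-393.5) = +1180.5 kJ
-778.4 = (+78.2) + (-1273.3) + (+1180.5) + 3·x
x = (-778.4 − (-14.6)) / (3) = -254.6 kJ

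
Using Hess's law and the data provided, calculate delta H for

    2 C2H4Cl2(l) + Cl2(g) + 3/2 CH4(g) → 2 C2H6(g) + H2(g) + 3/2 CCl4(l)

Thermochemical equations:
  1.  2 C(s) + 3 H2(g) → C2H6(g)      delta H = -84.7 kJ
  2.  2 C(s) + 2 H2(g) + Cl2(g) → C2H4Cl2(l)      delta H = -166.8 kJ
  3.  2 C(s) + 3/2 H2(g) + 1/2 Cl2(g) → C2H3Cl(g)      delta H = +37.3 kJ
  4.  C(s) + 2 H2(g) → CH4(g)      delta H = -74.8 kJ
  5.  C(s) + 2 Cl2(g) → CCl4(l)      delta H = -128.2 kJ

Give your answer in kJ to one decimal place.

delta H = 84.1 kJ

eq. 1 × 2 (×2 to match 2 C2H6(g) in the target): (2)·(-84.7) = -169.4 kJ
eq. 2 reversed and × 2 (reverse to put C2H4Cl2(l) on the reactant side; scale by 2 for the 2 C2H4Cl2(l)): (-2)·(-166.8) = +333.6 kJ
eq. 3: not needed (C2H3Cl(g) appears nowhere else).
eq. 4 reversed and × 3/2 (CH4(g) must end up as a reactant; ×3/2 to match 3/2 CH4(g) in the target): (-3/2)·(-74.8) = +112.2 kJ
eq. 5 × 3/2 (×3/2 to match 3/2 CCl4(l) in the target): (3/2)·(-128.2) = -192.3 kJ
Combining the equations, delta H = (2)·(-84.7) + (-2)·(-166.8) + (-3/2)·(-74.8) + (3/2)·(-128.2) = 84.1 kJ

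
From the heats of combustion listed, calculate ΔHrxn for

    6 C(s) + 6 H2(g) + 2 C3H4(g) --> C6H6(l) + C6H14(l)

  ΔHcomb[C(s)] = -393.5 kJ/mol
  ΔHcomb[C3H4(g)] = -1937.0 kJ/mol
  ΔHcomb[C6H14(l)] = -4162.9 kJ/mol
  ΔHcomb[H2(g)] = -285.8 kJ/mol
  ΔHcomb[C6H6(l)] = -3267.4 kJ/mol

Using ΔH = Σ nΔHc°(reactants) − Σ nΔHc°(products):
= [6·(-393.5) + 6·(-285.8) + 2·(-1937.0)] − [1·(-3267.4) + 1·(-4162.9)]
= -519.5 kJ/mol

ΔHrxn = -519.5 kJ/mol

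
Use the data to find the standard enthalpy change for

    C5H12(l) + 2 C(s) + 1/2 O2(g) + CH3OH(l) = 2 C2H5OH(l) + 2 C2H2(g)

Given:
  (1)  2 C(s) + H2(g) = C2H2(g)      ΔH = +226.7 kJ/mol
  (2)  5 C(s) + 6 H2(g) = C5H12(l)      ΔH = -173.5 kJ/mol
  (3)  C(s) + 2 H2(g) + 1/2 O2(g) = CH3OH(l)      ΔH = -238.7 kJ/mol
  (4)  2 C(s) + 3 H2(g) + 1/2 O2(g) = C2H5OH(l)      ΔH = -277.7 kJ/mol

(1) × 2: (2)·(+226.7) = +453.4 kJ/mol
(2) reversed: +173.5 kJ/mol
(3) reversed: +238.7 kJ/mol
(4) × 2: (2)·(-277.7) = -555.4 kJ/mol
Combining the equations, ΔH = (+453.4) + (+173.5) + (+238.7) + (-555.4) = 310.2 kJ/mol

ΔH = 310.2 kJ/mol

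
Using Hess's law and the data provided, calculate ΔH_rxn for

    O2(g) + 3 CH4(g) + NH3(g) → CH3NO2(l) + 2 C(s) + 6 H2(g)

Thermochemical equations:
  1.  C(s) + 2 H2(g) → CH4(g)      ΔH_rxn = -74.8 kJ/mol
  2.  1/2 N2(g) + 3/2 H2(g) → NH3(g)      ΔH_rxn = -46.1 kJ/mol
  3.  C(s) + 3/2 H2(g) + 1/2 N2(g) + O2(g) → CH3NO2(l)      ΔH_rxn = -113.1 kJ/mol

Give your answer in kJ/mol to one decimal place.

eq. 1 reversed and × 3: (-3)·(-74.8) = +224.4 kJ/mol
eq. 2 reversed: +46.1 kJ/mol
eq. 3 as written: -113.1 kJ/mol
ΔH_rxn = (+224.4) + (+46.1) + (-113.1) = 157.4 kJ/mol

ΔH_rxn = 157.4 kJ/mol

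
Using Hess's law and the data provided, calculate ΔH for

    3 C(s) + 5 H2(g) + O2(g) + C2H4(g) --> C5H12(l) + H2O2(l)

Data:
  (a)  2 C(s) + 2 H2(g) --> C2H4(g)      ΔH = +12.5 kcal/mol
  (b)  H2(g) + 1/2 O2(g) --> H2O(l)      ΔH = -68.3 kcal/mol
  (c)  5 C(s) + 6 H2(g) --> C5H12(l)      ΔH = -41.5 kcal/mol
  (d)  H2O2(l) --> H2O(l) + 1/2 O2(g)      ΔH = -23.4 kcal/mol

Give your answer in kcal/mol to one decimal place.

(a) reversed (C2H4(g) must end up as a reactant): -12.5 kcal/mol
(b) as written: -68.3 kcal/mol
(c) as written (C5H12(l) already on the product side): -41.5 kcal/mol
(d) reversed (reverse to put H2O2(l) on the product side): +23.4 kcal/mol
Since enthalpy is a state function, ΔH = (-12.5) + (-68.3) + (-41.5) + (+23.4) = -98.9 kcal/mol

ΔH = -98.9 kcal/mol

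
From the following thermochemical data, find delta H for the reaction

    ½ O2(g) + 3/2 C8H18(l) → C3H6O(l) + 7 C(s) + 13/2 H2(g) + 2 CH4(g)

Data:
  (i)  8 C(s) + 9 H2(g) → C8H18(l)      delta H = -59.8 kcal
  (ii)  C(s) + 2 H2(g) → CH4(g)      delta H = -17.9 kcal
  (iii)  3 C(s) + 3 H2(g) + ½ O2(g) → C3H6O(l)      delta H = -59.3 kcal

(i) reversed and × 3/2 (C8H18(l) must end up as a reactant; scale by 3/2 for the 3/2 C8H18(l)): (-3/2)·(-59.8) = +89.7 kcal
(ii) × 2 (scale by 2 for the 2 CH4(g)): (2)·(-17.9) = -35.8 kcal
(iii) as written (C3H6O(l) already on the product side): -59.3 kcal
By Hess's law, delta H = (-3/2)·(-59.8) + (2)·(-17.9) + (1)·(-59.3) = -5.4 kcal

delta H = -5.4 kcal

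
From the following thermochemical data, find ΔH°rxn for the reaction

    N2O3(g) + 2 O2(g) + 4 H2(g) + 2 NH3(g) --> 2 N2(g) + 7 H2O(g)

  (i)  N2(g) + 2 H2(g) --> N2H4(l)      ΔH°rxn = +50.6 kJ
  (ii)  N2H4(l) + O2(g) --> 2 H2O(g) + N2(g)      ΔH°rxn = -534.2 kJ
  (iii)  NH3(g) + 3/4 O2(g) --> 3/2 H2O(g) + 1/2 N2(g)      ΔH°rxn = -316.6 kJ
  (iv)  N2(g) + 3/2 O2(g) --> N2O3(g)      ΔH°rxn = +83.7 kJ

(i) × 2 (×2 to match 4 H2(g) in the target): (2)·(+50.6) = +101.2 kJ
(ii) × 2: (2)·(-534.2) = -1068.4 kJ
(iii) × 2 (×2 to match 2 NH3(g) in the target): (2)·(-316.6) = -633.2 kJ
(iv) reversed (reverse to put N2O3(g) on the reactant side): -83.7 kJ
ΔH°rxn = (2)·(+50.6) + (2)·(-534.2) + (2)·(-316.6) + (-1)·(+83.7) = -1684.1 kJ

ΔH°rxn = -1684.1 kJ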